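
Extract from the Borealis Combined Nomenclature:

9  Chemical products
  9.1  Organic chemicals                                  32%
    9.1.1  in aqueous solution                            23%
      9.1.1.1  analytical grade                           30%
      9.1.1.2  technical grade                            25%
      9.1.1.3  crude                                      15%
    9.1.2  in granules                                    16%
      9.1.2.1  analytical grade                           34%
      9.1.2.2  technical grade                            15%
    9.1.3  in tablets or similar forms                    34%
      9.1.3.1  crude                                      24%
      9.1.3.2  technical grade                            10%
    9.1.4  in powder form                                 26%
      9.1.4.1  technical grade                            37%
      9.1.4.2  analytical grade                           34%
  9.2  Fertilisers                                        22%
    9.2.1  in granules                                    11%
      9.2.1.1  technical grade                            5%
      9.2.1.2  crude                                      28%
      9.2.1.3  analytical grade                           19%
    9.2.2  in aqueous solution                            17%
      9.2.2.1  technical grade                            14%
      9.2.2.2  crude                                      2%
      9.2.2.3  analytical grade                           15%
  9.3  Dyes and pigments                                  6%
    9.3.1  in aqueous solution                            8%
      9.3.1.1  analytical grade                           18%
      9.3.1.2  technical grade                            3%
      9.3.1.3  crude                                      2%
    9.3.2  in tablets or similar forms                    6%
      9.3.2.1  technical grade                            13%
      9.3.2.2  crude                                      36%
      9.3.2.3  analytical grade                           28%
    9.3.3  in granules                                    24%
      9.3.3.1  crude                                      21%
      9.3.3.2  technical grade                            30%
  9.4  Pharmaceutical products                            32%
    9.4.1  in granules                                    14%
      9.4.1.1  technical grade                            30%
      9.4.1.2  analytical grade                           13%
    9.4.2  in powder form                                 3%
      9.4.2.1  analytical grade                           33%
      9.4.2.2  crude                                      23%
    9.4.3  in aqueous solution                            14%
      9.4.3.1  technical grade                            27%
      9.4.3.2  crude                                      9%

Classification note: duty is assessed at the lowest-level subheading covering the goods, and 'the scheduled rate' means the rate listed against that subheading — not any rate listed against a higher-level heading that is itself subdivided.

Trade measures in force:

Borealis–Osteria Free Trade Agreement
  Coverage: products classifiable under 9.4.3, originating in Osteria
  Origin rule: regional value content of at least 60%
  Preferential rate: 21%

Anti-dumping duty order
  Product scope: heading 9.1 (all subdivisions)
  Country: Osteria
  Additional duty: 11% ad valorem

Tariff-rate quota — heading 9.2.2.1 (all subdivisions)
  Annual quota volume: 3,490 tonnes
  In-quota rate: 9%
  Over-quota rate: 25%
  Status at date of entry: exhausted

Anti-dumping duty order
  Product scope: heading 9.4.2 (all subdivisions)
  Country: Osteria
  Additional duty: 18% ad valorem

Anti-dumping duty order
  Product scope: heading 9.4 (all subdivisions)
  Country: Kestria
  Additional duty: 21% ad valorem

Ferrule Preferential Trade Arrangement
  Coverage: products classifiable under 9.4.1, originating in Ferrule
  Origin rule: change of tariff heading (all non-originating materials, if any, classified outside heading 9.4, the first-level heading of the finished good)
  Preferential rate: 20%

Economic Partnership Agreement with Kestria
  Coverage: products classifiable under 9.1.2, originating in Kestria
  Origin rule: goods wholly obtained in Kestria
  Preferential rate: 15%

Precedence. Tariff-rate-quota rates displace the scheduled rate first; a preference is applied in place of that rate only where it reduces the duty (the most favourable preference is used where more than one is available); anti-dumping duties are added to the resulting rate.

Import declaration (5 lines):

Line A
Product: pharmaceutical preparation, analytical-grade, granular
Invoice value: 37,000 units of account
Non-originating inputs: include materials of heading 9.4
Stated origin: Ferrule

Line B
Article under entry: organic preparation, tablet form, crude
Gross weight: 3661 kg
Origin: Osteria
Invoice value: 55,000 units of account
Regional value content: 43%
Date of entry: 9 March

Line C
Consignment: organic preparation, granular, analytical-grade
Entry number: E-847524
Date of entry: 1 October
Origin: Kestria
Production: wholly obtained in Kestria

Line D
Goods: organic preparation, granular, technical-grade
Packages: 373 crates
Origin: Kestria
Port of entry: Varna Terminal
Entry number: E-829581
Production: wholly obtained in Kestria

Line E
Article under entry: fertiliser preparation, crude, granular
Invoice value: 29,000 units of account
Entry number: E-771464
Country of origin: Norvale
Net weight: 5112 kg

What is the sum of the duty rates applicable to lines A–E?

106%

Line A: pharmaceutical → 9.4; granular → 9.4.1; analytical-grade → 9.4.1.2. Scheduled 13%. Ferrule agreement on 9.4.1: CTH not met. → 13%.
Line B: organic → 9.1; tablet form → 9.1.3; crude → 9.1.3.1. Scheduled 24%. Osteria agreement on 9.4.3: 9.1.3.1 not covered; anti-dumping (Osteria, 9.1): +11%; total 24% + 11% = 35%. → 35%.
Line C: organic → 9.1; granular → 9.1.2; analytical-grade → 9.1.2.1. Scheduled 34%. Kestria agreement on 9.1.2: wholly obtained → 15% available; preferential 15%. → 15%.
Line D: organic → 9.1; granular → 9.1.2; technical-grade → 9.1.2.2. Scheduled 15%. Kestria agreement on 9.1.2: wholly obtained → 15% available; preference 15% not lower than 15% → no reduction. → 15%.
Line E: fertiliser → 9.2; granular → 9.2.1; crude → 9.2.1.2. Scheduled 28%. No special measure applies. → 28%.
Sum: 13% + 35% + 15% + 15% + 28% = 106%.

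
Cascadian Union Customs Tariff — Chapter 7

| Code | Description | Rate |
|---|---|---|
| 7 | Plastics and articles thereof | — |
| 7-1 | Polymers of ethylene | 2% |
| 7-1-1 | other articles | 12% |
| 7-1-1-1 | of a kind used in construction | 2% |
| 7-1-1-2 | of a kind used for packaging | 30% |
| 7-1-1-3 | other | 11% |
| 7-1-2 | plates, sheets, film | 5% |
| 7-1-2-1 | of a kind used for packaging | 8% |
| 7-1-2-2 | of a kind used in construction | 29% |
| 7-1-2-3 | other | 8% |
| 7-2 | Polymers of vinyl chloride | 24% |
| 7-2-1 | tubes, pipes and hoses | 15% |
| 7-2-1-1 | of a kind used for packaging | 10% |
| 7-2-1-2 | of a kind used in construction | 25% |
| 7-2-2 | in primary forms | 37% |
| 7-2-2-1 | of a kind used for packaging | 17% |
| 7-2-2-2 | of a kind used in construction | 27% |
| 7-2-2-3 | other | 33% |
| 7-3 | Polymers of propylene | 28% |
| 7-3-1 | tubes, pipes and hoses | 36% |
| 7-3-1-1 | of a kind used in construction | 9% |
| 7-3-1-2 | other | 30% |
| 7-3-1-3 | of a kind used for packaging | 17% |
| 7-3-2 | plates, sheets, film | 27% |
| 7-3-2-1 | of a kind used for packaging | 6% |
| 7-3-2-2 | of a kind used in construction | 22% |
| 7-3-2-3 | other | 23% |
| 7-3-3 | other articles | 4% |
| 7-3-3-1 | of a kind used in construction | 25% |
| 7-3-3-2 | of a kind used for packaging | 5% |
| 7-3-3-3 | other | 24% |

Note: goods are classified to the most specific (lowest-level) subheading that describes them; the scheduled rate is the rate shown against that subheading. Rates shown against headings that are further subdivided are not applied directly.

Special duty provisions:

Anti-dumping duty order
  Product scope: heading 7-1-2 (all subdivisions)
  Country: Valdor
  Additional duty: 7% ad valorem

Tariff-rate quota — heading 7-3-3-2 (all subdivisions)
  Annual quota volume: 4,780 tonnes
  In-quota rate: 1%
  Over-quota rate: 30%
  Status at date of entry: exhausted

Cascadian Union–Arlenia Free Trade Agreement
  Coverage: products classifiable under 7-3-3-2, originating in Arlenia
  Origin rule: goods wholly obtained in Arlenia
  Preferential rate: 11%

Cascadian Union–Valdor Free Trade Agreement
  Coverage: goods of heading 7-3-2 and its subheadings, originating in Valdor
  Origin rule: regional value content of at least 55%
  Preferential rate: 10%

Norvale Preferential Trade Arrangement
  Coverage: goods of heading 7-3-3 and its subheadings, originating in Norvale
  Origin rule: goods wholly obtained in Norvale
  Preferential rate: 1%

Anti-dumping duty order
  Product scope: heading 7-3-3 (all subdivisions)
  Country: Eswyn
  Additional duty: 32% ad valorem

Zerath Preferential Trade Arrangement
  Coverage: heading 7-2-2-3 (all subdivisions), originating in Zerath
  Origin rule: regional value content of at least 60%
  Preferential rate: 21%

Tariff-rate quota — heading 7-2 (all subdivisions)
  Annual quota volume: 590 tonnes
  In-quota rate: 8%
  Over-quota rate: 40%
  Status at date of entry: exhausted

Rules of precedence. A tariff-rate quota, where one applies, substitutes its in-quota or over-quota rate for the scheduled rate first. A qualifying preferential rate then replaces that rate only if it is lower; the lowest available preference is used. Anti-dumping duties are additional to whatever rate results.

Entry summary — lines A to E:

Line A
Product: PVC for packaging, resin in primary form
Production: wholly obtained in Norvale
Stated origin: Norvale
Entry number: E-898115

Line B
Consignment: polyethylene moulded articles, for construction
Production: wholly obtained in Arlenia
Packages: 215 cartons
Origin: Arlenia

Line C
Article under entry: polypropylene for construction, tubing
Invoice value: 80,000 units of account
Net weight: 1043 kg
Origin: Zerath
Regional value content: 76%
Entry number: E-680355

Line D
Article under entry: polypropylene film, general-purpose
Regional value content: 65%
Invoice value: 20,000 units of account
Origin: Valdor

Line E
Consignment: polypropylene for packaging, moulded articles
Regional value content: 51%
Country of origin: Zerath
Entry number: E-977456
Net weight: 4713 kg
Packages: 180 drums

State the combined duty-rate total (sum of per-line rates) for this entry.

91%

Line A: PVC → 7-2; resin in primary form → 7-2-2; for packaging → 7-2-2-1. Scheduled 17%. quota on 7-2 exhausted → over-quota 40%; Norvale agreement on 7-3-3: 7-2-2-1 not covered. → 40%.
Line B: polyethylene → 7-1; moulded articles → 7-1-1; for construction → 7-1-1-1. Scheduled 2%. Arlenia agreement on 7-3-3-2: 7-1-1-1 not covered. → 2%.
Line C: polypropylene → 7-3; tubing → 7-3-1; for construction → 7-3-1-1. Scheduled 9%. Zerath agreement on 7-2-2-3: 7-3-1-1 not covered. → 9%.
Line D: polypropylene → 7-3; film → 7-3-2; general-purpose → 7-3-2-3. Scheduled 23%. Valdor agreement on 7-3-2: RVC ≥ 55% → 10% available; preferential 10%. → 10%.
Line E: polypropylene → 7-3; moulded articles → 7-3-3; for packaging → 7-3-3-2. Scheduled 5%. quota on 7-3-3-2 exhausted → over-quota 30%; Zerath agreement on 7-2-2-3: 7-3-3-2 not covered. → 30%.
Sum: 40% + 2% + 9% + 10% + 30% = 91%.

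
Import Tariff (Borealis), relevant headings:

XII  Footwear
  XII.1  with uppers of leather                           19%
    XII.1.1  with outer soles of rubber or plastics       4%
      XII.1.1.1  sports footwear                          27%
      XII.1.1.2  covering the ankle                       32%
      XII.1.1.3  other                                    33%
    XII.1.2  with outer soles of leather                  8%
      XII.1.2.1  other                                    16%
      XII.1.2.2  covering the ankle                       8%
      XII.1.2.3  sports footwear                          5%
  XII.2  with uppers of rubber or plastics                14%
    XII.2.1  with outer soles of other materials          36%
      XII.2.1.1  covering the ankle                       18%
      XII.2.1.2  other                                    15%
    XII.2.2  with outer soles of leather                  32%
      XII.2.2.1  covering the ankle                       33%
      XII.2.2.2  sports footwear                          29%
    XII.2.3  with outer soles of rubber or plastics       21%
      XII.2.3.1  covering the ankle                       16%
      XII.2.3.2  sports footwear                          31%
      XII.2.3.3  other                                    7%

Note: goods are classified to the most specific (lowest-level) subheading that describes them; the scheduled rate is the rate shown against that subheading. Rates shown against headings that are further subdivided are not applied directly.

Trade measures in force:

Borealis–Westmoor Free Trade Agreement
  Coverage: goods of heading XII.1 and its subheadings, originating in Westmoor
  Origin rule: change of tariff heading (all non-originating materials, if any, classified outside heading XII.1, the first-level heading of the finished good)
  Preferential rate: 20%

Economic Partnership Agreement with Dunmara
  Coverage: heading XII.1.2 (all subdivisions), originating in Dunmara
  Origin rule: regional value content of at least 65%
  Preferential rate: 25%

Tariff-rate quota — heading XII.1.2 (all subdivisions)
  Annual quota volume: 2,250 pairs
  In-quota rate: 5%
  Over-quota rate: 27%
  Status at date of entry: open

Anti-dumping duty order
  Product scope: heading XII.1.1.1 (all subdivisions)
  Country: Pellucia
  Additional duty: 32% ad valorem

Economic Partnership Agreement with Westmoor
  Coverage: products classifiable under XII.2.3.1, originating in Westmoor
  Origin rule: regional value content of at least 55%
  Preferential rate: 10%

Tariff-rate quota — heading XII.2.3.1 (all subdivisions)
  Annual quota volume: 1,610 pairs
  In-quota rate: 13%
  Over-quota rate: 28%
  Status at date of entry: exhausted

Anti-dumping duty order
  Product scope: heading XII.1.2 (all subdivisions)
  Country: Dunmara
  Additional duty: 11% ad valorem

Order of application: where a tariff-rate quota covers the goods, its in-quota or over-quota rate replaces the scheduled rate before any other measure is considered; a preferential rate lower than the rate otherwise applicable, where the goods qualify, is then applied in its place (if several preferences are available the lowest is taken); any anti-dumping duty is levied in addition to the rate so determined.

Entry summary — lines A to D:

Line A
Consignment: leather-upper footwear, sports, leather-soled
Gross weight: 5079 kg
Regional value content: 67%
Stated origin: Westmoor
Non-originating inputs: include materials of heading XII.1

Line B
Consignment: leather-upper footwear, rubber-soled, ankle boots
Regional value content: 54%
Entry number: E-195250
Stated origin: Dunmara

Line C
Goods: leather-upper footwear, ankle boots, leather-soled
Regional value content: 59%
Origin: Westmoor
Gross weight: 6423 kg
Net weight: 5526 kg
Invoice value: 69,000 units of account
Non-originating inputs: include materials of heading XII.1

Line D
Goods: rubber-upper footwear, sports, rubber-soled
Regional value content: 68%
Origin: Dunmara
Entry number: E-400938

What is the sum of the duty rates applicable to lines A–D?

Line A: leather-upper → XII.1; leather-soled → XII.1.2; sports → XII.1.2.3. Scheduled 5%. quota on XII.1.2 open → in-quota 5%; Westmoor agreement on XII.1: CTH not met; Westmoor agreement on XII.2.3.1: XII.1.2.3 not covered. → 5%.
Line B: leather-upper → XII.1; rubber-soled → XII.1.1; ankle boots → XII.1.1.2. Scheduled 32%. Dunmara agreement on XII.1.2: XII.1.1.2 not covered. → 32%.
Line C: leather-upper → XII.1; leather-soled → XII.1.2; ankle boots → XII.1.2.2. Scheduled 8%. quota on XII.1.2 open → in-quota 5%; Westmoor agreement on XII.1: CTH not met; Westmoor agreement on XII.2.3.1: XII.1.2.2 not covered. → 5%.
Line D: rubber-upper → XII.2; rubber-soled → XII.2.3; sports → XII.2.3.2. Scheduled 31%. Dunmara agreement on XII.1.2: XII.2.3.2 not covered. → 31%.
Sum: 5% + 32% + 5% + 31% = 73%.

73%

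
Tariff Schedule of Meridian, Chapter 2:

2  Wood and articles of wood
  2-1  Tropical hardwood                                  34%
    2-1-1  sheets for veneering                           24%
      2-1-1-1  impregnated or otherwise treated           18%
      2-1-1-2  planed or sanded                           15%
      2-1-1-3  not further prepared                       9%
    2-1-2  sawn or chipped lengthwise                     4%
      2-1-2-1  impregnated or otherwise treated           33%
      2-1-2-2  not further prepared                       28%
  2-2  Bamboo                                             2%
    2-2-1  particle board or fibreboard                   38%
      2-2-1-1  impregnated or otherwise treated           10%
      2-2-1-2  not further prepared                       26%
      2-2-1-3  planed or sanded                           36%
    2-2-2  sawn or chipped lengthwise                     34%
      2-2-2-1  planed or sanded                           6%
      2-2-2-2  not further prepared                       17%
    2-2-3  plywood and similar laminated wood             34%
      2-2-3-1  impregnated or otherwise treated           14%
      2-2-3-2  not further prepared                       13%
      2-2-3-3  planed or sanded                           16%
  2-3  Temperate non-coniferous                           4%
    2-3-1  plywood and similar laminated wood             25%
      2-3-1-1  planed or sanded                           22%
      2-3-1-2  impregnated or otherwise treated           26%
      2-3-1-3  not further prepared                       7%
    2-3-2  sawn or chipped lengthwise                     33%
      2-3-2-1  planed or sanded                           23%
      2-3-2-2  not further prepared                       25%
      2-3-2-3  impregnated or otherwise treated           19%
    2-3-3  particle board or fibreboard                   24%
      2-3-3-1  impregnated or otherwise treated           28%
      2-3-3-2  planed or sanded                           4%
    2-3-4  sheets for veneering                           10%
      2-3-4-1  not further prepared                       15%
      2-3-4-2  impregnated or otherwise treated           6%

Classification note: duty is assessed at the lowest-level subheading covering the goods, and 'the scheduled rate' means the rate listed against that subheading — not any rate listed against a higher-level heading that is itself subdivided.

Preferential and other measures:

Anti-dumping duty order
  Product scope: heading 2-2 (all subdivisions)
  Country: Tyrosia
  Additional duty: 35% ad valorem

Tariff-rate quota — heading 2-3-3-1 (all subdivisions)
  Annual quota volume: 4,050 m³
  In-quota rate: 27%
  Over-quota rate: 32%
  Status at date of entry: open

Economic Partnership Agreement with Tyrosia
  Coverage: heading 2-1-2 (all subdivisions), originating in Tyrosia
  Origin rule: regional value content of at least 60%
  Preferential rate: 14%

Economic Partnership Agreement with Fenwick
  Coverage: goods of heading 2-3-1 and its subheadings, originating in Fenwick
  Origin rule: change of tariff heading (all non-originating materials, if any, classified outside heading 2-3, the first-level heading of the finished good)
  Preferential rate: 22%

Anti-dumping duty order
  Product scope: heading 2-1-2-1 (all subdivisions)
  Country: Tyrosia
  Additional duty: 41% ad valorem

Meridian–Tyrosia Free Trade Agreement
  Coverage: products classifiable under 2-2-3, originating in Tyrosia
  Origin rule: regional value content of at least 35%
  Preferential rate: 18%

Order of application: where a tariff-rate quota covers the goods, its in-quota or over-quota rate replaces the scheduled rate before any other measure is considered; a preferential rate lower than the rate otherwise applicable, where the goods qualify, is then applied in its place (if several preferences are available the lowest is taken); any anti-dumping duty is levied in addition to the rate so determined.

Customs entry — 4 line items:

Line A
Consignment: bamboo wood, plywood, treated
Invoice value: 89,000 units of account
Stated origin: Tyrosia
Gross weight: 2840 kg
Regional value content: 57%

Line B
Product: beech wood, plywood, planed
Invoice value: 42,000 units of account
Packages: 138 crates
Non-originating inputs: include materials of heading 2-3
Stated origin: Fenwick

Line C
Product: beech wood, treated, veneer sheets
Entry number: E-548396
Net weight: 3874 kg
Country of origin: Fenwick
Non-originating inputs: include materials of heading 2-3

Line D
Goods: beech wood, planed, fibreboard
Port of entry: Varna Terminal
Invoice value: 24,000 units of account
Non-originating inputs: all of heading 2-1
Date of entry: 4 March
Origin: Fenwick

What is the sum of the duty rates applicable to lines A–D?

Line A: bamboo → 2-2; plywood → 2-2-3; treated → 2-2-3-1. Scheduled 14%. Tyrosia agreement on 2-1-2: 2-2-3-1 not covered; Tyrosia agreement on 2-2-3: RVC ≥ 35% → 18% available; preference 18% not lower than 14% → no reduction; anti-dumping (Tyrosia, 2-2): +35%; total 14% + 35% = 49%. → 49%.
Line B: beech → 2-3; plywood → 2-3-1; planed → 2-3-1-1. Scheduled 22%. Fenwick agreement on 2-3-1: CTH not met. → 22%.
Line C: beech → 2-3; veneer sheets → 2-3-4; treated → 2-3-4-2. Scheduled 6%. Fenwick agreement on 2-3-1: 2-3-4-2 not covered. → 6%.
Line D: beech → 2-3; fibreboard → 2-3-3; planed → 2-3-3-2. Scheduled 4%. Fenwick agreement on 2-3-1: 2-3-3-2 not covered. → 4%.
Sum: 49% + 22% + 6% + 4% = 81%.

81%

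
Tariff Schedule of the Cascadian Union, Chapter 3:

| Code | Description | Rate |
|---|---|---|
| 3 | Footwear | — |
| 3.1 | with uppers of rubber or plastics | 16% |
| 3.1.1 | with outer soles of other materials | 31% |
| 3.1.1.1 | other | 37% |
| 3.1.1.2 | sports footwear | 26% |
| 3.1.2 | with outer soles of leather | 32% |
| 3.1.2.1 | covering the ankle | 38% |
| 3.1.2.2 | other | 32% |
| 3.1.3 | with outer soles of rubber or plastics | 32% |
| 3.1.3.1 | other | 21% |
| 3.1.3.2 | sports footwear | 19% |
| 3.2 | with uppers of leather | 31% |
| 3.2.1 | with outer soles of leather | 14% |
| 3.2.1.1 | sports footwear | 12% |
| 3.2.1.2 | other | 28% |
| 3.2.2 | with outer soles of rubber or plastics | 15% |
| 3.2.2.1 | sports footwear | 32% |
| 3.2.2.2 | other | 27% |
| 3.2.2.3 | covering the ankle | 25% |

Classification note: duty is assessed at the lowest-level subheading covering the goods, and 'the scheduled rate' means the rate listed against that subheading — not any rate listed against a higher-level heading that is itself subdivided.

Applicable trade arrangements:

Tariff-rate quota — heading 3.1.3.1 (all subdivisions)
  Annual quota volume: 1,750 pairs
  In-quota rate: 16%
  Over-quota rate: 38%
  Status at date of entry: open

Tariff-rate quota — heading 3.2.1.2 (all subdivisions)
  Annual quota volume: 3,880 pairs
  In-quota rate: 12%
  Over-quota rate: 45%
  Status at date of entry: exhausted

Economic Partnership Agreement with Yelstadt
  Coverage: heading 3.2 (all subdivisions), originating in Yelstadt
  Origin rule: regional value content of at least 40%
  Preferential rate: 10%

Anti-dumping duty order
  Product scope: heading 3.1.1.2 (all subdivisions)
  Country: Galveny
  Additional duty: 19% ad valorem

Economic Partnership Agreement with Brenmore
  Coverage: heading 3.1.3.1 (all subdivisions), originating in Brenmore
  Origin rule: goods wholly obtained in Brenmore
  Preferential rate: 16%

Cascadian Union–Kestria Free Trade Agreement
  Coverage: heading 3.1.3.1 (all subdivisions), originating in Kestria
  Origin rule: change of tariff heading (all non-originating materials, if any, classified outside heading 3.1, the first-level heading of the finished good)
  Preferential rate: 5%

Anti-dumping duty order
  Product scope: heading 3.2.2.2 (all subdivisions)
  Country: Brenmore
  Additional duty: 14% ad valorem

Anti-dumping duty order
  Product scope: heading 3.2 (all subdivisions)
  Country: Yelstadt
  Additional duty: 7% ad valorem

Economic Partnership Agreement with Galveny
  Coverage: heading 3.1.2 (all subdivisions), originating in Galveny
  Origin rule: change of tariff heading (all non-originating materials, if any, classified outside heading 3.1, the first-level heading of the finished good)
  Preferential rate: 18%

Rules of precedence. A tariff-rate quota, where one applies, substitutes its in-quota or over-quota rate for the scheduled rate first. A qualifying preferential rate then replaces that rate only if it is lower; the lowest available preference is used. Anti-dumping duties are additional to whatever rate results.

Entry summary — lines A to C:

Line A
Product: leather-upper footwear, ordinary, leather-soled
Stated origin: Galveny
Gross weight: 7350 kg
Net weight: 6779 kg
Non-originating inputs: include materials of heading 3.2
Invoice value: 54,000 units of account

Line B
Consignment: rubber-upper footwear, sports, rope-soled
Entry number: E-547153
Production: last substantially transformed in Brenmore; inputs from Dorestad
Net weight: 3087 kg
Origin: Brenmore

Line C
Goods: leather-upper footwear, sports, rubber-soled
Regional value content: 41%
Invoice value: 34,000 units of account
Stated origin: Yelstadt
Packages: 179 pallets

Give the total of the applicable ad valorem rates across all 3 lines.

Line A: leather-upper → 3.2; leather-soled → 3.2.1; ordinary → 3.2.1.2. Scheduled 28%. quota on 3.2.1.2 exhausted → over-quota 45%; Galveny agreement on 3.1.2: 3.2.1.2 not covered. → 45%.
Line B: rubber-upper → 3.1; rope-soled → 3.1.1; sports → 3.1.1.2. Scheduled 26%. Brenmore agreement on 3.1.3.1: 3.1.1.2 not covered. → 26%.
Line C: leather-upper → 3.2; rubber-soled → 3.2.2; sports → 3.2.2.1. Scheduled 32%. Yelstadt agreement on 3.2: RVC ≥ 40% → 10% available; preferential 10%; anti-dumping (Yelstadt, 3.2): +7%; total 10% + 7% = 17%. → 17%.
Sum: 45% + 26% + 17% = 88%.

88%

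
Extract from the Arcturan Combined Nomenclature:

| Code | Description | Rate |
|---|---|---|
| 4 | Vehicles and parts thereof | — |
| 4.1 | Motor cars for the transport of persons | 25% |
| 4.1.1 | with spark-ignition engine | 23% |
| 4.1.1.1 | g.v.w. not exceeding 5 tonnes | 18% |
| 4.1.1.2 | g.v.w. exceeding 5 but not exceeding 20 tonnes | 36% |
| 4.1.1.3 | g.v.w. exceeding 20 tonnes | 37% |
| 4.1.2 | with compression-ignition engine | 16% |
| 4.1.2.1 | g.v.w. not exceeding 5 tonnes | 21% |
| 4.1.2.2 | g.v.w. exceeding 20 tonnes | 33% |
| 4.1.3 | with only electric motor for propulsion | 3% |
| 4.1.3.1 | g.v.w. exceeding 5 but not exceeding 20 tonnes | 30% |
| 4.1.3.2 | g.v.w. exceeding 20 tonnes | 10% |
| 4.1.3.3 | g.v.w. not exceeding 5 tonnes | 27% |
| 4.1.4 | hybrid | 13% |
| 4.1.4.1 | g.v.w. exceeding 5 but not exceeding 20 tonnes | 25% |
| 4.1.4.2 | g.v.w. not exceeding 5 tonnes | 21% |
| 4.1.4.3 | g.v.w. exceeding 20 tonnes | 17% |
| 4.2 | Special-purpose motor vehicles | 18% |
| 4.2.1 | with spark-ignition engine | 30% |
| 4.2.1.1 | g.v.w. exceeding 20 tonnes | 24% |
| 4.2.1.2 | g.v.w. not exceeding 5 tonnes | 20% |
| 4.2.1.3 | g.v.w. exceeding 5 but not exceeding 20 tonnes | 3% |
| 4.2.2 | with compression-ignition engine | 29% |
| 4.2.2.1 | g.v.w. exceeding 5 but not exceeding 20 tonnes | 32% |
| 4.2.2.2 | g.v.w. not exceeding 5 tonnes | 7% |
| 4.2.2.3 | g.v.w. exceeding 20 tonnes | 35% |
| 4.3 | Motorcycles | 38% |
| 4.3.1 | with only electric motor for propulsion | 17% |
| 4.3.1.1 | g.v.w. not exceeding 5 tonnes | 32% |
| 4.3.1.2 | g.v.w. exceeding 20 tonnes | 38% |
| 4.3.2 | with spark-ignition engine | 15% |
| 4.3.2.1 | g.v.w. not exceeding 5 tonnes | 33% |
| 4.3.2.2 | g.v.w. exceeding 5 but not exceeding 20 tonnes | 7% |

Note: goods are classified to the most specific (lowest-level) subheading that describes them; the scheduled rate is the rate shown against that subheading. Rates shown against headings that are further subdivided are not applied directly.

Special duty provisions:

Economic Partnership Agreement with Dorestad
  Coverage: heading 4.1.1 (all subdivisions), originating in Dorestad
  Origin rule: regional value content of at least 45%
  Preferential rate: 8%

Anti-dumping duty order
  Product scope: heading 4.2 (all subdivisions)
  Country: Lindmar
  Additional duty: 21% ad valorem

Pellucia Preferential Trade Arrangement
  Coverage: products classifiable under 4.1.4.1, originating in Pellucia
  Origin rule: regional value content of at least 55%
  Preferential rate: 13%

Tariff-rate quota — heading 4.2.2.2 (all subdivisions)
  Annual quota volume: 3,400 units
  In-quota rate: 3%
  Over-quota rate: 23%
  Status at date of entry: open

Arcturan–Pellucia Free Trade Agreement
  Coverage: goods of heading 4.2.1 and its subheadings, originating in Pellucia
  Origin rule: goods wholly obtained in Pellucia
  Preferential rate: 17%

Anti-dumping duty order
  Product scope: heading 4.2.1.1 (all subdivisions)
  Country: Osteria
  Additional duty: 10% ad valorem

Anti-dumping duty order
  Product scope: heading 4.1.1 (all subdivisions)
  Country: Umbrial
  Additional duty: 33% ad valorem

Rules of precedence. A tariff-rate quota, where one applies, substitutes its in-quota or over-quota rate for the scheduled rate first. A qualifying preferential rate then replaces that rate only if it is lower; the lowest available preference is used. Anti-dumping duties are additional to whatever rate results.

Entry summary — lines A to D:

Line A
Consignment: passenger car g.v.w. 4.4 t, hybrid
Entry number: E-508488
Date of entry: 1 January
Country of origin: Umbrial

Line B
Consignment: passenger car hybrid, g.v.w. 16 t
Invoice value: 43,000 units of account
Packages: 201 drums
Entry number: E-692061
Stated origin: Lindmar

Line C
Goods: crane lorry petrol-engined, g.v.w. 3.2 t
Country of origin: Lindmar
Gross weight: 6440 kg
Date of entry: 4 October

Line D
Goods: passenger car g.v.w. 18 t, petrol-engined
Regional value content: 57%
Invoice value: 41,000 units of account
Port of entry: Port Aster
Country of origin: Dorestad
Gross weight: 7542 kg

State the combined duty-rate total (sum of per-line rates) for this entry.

95%

Line A: passenger car → 4.1; hybrid → 4.1.4; g.v.w. 4.4 t → 4.1.4.2. Scheduled 21%. No special measure applies. → 21%.
Line B: passenger car → 4.1; hybrid → 4.1.4; g.v.w. 16 t → 4.1.4.1. Scheduled 25%. No special measure applies. → 25%.
Line C: crane lorry → 4.2; petrol-engined → 4.2.1; g.v.w. 3.2 t → 4.2.1.2. Scheduled 20%. anti-dumping (Lindmar, 4.2): +21%; total 20% + 21% = 41%. → 41%.
Line D: passenger car → 4.1; petrol-engined → 4.1.1; g.v.w. 18 t → 4.1.1.2. Scheduled 36%. Dorestad agreement on 4.1.1: RVC ≥ 45% → 8% available; preferential 8%. → 8%.
Sum: 21% + 25% + 41% + 8% = 95%.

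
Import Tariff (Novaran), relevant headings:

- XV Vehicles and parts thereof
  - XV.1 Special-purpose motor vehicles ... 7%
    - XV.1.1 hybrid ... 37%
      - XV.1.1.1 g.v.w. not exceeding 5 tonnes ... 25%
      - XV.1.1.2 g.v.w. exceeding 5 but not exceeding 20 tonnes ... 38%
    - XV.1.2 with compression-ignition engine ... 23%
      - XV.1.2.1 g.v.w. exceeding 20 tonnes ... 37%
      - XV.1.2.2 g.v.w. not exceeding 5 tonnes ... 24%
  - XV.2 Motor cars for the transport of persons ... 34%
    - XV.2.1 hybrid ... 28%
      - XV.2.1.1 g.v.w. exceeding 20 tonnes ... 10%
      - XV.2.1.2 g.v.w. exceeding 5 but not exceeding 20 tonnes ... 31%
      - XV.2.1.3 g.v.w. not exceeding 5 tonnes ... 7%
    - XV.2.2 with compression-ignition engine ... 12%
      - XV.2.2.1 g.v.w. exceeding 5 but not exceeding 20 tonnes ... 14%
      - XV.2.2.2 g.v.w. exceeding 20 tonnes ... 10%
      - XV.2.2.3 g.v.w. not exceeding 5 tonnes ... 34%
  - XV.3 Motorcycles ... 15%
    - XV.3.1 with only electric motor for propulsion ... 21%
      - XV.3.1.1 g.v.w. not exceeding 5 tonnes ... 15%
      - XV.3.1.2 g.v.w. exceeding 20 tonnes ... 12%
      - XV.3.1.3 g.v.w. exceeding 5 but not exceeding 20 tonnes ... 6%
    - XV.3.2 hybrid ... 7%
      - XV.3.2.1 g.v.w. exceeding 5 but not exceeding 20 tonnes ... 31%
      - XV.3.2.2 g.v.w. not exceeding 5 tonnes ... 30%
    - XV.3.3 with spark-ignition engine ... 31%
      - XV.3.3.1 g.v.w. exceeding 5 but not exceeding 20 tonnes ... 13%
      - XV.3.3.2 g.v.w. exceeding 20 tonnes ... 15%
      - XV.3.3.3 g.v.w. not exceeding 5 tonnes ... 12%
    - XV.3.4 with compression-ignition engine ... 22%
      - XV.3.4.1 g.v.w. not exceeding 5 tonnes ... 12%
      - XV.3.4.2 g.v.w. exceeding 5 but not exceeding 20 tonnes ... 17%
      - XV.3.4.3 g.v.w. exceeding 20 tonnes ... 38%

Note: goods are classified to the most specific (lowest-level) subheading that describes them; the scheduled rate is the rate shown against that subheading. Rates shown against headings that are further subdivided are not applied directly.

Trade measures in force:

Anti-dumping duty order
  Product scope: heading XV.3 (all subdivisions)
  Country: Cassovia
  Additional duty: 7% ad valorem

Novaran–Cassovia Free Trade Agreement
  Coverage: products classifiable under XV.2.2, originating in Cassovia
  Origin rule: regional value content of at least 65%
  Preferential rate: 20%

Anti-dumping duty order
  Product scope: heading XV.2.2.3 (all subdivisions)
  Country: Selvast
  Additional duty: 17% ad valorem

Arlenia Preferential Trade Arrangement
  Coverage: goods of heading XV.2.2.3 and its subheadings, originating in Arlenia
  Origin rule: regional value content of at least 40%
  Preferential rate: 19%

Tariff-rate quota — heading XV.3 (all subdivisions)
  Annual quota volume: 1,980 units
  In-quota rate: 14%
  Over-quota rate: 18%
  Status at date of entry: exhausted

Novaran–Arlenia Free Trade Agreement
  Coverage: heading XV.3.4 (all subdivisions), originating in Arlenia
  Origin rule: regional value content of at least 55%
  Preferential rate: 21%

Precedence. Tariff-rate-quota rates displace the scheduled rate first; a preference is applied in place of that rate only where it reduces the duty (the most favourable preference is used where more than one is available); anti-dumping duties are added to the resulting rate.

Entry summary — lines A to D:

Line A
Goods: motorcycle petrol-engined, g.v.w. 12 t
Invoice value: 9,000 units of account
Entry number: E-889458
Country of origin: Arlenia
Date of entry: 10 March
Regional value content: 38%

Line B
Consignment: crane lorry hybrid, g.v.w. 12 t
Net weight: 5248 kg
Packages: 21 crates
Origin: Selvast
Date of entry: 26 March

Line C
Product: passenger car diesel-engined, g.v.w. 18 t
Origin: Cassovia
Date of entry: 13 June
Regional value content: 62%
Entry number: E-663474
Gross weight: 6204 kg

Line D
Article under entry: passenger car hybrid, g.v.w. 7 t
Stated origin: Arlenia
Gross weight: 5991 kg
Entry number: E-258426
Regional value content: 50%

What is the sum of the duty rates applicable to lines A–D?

101%

Line A: motorcycle → XV.3; petrol-engined → XV.3.3; g.v.w. 12 t → XV.3.3.1. Scheduled 13%. quota on XV.3 exhausted → over-quota 18%; Arlenia agreement on XV.2.2.3: XV.3.3.1 not covered; Arlenia agreement on XV.3.4: XV.3.3.1 not covered. → 18%.
Line B: crane lorry → XV.1; hybrid → XV.1.1; g.v.w. 12 t → XV.1.1.2. Scheduled 38%. No special measure applies. → 38%.
Line C: passenger car → XV.2; diesel-engined → XV.2.2; g.v.w. 18 t → XV.2.2.1. Scheduled 14%. Cassovia agreement on XV.2.2: RVC < 65%. → 14%.
Line D: passenger car → XV.2; hybrid → XV.2.1; g.v.w. 7 t → XV.2.1.2. Scheduled 31%. Arlenia agreement on XV.2.2.3: XV.2.1.2 not covered; Arlenia agreement on XV.3.4: XV.2.1.2 not covered. → 31%.
Sum: 18% + 38% + 14% + 31% = 101%.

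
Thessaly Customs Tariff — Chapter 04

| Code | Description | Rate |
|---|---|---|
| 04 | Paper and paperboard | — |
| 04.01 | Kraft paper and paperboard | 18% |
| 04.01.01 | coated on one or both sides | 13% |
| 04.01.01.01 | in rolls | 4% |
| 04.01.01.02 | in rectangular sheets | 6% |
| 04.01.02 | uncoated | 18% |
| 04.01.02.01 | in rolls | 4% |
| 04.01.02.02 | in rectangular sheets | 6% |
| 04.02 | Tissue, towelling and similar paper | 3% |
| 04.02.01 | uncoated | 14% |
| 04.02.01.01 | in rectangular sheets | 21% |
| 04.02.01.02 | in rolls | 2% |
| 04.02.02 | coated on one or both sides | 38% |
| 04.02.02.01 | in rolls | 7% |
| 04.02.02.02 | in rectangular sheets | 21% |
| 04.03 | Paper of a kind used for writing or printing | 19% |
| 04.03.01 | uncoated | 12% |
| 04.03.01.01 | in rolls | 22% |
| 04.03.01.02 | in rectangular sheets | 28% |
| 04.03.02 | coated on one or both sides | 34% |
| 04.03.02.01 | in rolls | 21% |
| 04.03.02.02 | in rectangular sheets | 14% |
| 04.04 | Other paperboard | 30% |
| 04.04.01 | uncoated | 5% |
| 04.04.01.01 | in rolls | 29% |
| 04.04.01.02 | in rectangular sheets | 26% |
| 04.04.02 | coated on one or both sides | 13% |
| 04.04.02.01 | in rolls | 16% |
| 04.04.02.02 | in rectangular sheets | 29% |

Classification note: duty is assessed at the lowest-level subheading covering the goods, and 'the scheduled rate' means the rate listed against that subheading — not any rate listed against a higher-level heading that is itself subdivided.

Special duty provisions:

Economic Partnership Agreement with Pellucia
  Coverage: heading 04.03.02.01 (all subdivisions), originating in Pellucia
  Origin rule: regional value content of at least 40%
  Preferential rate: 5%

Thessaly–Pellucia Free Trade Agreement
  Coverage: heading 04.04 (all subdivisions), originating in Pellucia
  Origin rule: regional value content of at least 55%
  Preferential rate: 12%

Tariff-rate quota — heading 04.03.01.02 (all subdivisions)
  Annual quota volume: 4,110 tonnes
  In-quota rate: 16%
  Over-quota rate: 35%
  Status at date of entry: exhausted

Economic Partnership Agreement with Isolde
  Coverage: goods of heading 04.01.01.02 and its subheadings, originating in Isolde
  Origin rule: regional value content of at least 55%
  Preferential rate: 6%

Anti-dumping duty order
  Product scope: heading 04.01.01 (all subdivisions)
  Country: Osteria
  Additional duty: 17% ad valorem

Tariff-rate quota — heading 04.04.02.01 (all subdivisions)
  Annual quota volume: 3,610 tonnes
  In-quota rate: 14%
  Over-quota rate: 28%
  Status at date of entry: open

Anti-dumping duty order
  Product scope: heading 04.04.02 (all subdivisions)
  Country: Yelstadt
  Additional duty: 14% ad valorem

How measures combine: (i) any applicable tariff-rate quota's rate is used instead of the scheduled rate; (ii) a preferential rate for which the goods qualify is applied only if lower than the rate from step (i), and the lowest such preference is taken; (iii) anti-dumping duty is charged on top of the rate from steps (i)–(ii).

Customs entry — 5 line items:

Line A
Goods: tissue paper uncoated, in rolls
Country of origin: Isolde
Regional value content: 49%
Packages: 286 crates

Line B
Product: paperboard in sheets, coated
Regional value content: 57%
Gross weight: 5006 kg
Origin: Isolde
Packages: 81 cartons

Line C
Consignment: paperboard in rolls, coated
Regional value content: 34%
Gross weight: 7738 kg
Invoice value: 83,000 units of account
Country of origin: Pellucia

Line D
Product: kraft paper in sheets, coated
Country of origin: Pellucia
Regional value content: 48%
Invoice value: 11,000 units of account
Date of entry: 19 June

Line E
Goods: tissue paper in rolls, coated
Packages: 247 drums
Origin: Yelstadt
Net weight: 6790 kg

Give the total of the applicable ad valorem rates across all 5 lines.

58%

Line A: tissue paper → 04.02; uncoated → 04.02.01; in rolls → 04.02.01.02. Scheduled 2%. Isolde agreement on 04.01.01.02: 04.02.01.02 not covered. → 2%.
Line B: paperboard → 04.04; coated → 04.04.02; in sheets → 04.04.02.02. Scheduled 29%. Isolde agreement on 04.01.01.02: 04.04.02.02 not covered. → 29%.
Line C: paperboard → 04.04; coated → 04.04.02; in rolls → 04.04.02.01. Scheduled 16%. quota on 04.04.02.01 open → in-quota 14%; Pellucia agreement on 04.03.02.01: 04.04.02.01 not covered; Pellucia agreement on 04.04: RVC < 55%. → 14%.
Line D: kraft paper → 04.01; coated → 04.01.01; in sheets → 04.01.01.02. Scheduled 6%. Pellucia agreement on 04.03.02.01: 04.01.01.02 not covered; Pellucia agreement on 04.04: 04.01.01.02 not covered. → 6%.
Line E: tissue paper → 04.02; coated → 04.02.02; in rolls → 04.02.02.01. Scheduled 7%. No special measure applies. → 7%.
Sum: 2% + 29% + 14% + 6% + 7% = 58%.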